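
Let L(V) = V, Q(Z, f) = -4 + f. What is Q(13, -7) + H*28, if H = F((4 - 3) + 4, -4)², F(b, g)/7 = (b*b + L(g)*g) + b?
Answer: 2903141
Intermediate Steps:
F(b, g) = 7*b + 7*b² + 7*g² (F(b, g) = 7*((b*b + g*g) + b) = 7*((b² + g²) + b) = 7*(b + b² + g²) = 7*b + 7*b² + 7*g²)
H = 103684 (H = (7*((4 - 3) + 4) + 7*((4 - 3) + 4)² + 7*(-4)²)² = (7*(1 + 4) + 7*(1 + 4)² + 7*16)² = (7*5 + 7*5² + 112)² = (35 + 7*25 + 112)² = (35 + 175 + 112)² = 322² = 103684)
Q(13, -7) + H*28 = (-4 - 7) + 103684*28 = -11 + 2903152 = 2903141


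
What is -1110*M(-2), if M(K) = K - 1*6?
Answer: 8880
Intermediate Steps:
M(K) = -6 + K (M(K) = K - 6 = -6 + K)
-1110*M(-2) = -1110*(-6 - 2) = -1110*(-8) = 8880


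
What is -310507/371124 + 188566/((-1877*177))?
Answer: -57713599429/41099385132 ≈ -1.4042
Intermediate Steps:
-310507/371124 + 188566/((-1877*177)) = -310507*1/371124 + 188566/(-332229) = -310507/371124 + 188566*(-1/332229) = -310507/371124 - 188566/332229 = -57713599429/41099385132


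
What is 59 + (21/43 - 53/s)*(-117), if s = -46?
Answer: -262963/1978 ≈ -132.94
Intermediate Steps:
59 + (21/43 - 53/s)*(-117) = 59 + (21/43 - 53/(-46))*(-117) = 59 + (21*(1/43) - 53*(-1/46))*(-117) = 59 + (21/43 + 53/46)*(-117) = 59 + (3245/1978)*(-117) = 59 - 379665/1978 = -262963/1978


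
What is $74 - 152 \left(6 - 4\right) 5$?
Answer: $-1446$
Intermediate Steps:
$74 - 152 \left(6 - 4\right) 5 = 74 - 152 \cdot 2 \cdot 5 = 74 - 1520 = -1446$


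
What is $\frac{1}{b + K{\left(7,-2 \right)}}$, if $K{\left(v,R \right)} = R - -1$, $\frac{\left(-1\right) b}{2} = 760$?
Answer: $- \frac{1}{1521} \approx -0.00065746$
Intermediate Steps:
$b = -1520$ ($b = \left(-2\right) 760 = -1520$)
$K{\left(v,R \right)} = 1 + R$ ($K{\left(v,R \right)} = R + 1 = 1 + R$)
$\frac{1}{b + K{\left(7,-2 \right)}} = \frac{1}{-1520 + \left(1 - 2\right)} = \frac{1}{-1520 - 1} = \frac{1}{-1521} = - \frac{1}{1521}$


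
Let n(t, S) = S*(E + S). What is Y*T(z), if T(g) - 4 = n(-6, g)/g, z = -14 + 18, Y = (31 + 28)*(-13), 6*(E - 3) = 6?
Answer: -9204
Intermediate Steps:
E = 4 (E = 3 + (1/6)*6 = 3 + 1 = 4)
n(t, S) = S*(4 + S)
Y = -767 (Y = 59*(-13) = -767)
z = 4
T(g) = 8 + g (T(g) = 4 + (g*(4 + g))/g = 4 + (4 + g) = 8 + g)
Y*T(z) = -767*(8 + 4) = -767*12 = -9204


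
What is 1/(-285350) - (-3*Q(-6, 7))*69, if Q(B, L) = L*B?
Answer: -2480832901/285350 ≈ -8694.0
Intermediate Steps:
Q(B, L) = B*L
1/(-285350) - (-3*Q(-6, 7))*69 = 1/(-285350) - (-(-18)*7)*69 = -1/285350 - (-3*(-42))*69 = -1/285350 - 126*69 = -1/285350 - 1*8694 = -1/285350 - 8694 = -2480832901/285350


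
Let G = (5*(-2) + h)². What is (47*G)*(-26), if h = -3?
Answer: -206518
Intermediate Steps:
G = 169 (G = (5*(-2) - 3)² = (-10 - 3)² = (-13)² = 169)
(47*G)*(-26) = (47*169)*(-26) = 7943*(-26) = -206518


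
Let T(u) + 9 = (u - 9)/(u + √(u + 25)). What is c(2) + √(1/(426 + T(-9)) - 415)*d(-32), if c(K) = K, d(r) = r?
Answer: 2 - 64*I*√458843055/2103 ≈ 2.0 - 651.89*I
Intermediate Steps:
T(u) = -9 + (-9 + u)/(u + √(25 + u)) (T(u) = -9 + (u - 9)/(u + √(u + 25)) = -9 + (-9 + u)/(u + √(25 + u)))
c(2) + √(1/(426 + T(-9)) - 415)*d(-32) = 2 + √(1/(426 + (-9 - 9*√(25 - 9) - 8*(-9))/(-9 + √(25 - 9))) - 415)*(-32) = 2 + √(1/(426 + (-9 - 9*√16 + 72)/(-9 + √16)) - 415)*(-32) = 2 + √(1/(426 + (-9 - 9*4 + 72)/(-9 + 4)) - 415)*(-32) = 2 + √(1/(426 + (-9 - 36 + 72)/(-5)) - 415)*(-32) = 2 + √(1/(426 - ⅕*27) - 415)*(-32) = 2 + √(1/(426 - 27/5) - 415)*(-32) = 2 + √(1/(2103/5) - 415)*(-32) = 2 + √(5/2103 - 415)*(-32) = 2 + √(-872740/2103)*(-32) = 2 + (2*I*√458843055/2103)*(-32) = 2 - 64*I*√458843055/2103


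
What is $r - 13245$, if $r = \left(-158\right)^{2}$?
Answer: $11719$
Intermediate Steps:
$r = 24964$
$r - 13245 = 24964 - 13245 = 11719$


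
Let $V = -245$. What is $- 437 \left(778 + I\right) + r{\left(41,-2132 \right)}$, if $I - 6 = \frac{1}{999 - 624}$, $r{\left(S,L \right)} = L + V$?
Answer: $- \frac{129369812}{375} \approx -3.4499 \cdot 10^{5}$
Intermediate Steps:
$r{\left(S,L \right)} = -245 + L$ ($r{\left(S,L \right)} = L - 245 = -245 + L$)
$I = \frac{2251}{375}$ ($I = 6 + \frac{1}{999 - 624} = 6 + \frac{1}{375} = \frac{2251}{375} \approx 6.0027$)
$- 437 \left(778 + I\right) + r{\left(41,-2132 \right)} = - 437 \left(778 + \frac{2251}{375}\right) - 2377 = \left(-437\right) \frac{294001}{375} - 2377 = - \frac{128478437}{375} - 2377 = - \frac{129369812}{375}$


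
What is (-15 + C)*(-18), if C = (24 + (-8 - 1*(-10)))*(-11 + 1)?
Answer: 4950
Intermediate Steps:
C = -260 (C = (24 + (-8 + 10))*(-10) = (24 + 2)*(-10) = 26*(-10) = -260)
(-15 + C)*(-18) = (-15 - 260)*(-18) = -275*(-18) = 4950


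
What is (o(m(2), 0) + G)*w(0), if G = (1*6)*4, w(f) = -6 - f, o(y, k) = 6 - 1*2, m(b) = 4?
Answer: -168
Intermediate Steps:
o(y, k) = 4 (o(y, k) = 6 - 2 = 4)
G = 24 (G = 6*4 = 24)
(o(m(2), 0) + G)*w(0) = (4 + 24)*(-6 - 1*0) = 28*(-6 + 0) = 28*(-6) = -168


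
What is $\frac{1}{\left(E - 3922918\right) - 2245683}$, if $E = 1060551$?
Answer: $- \frac{1}{5108050} \approx -1.9577 \cdot 10^{-7}$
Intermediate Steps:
$\frac{1}{\left(E - 3922918\right) - 2245683} = \frac{1}{\left(1060551 - 3922918\right) - 2245683} = \frac{1}{-2862367 - 2245683} = \frac{1}{-5108050} = - \frac{1}{5108050}$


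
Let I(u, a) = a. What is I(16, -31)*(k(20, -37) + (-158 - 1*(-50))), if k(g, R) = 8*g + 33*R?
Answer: 36239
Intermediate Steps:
I(16, -31)*(k(20, -37) + (-158 - 1*(-50))) = -31*((8*20 + 33*(-37)) + (-158 - 1*(-50))) = -31*((160 - 1221) + (-158 + 50)) = -31*(-1061 - 108) = -31*(-1169) = 36239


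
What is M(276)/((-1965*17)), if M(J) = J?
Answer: -92/11135 ≈ -0.0082622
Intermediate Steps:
M(276)/((-1965*17)) = 276/((-1965*17)) = 276/(-33405) = 276*(-1/33405) = -92/11135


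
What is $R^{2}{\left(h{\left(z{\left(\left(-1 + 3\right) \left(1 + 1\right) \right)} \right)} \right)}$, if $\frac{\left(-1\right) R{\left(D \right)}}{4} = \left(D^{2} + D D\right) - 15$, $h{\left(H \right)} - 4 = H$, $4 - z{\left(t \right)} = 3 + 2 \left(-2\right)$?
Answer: $345744$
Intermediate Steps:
$z{\left(t \right)} = 5$ ($z{\left(t \right)} = 4 - \left(3 + 2 \left(-2\right)\right) = 4 - \left(3 - 4\right) = 4 - -1 = 4 + 1 = 5$)
$h{\left(H \right)} = 4 + H$
$R{\left(D \right)} = 60 - 8 D^{2}$ ($R{\left(D \right)} = - 4 \left(\left(D^{2} + D D\right) - 15\right) = - 4 \left(\left(D^{2} + D^{2}\right) - 15\right) = - 4 \left(2 D^{2} - 15\right) = - 4 \left(-15 + 2 D^{2}\right) = 60 - 8 D^{2}$)
$R^{2}{\left(h{\left(z{\left(\left(-1 + 3\right) \left(1 + 1\right) \right)} \right)} \right)} = \left(60 - 8 \left(4 + 5\right)^{2}\right)^{2} = \left(60 - 8 \cdot 9^{2}\right)^{2} = \left(60 - 648\right)^{2} = \left(-588\right)^{2} = 345744$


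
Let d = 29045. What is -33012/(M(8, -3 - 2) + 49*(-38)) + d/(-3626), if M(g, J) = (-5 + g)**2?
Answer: 1780571/181594 ≈ 9.8052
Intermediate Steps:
-33012/(M(8, -3 - 2) + 49*(-38)) + d/(-3626) = -33012/((-5 + 8)**2 + 49*(-38)) + 29045/(-3626) = -33012/(3**2 - 1862) + 29045*(-1/3626) = -33012/(9 - 1862) - 785/98 = -33012/(-1853) - 785/98 = -33012*(-1/1853) - 785/98 = 33012/1853 - 785/98 = 1780571/181594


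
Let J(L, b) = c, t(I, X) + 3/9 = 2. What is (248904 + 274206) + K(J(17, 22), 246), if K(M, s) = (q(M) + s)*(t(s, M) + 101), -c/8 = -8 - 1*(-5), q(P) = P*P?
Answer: 607502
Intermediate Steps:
t(I, X) = 5/3 (t(I, X) = -⅓ + 2 = 5/3)
q(P) = P²
c = 24 (c = -8*(-8 - 1*(-5)) = -8*(-8 + 5) = -8*(-3) = 24)
J(L, b) = 24
K(M, s) = 308*s/3 + 308*M²/3 (K(M, s) = (M² + s)*(5/3 + 101) = (s + M²)*(308/3) = 308*s/3 + 308*M²/3)
(248904 + 274206) + K(J(17, 22), 246) = (248904 + 274206) + ((308/3)*246 + (308/3)*24²) = 523110 + (25256 + (308/3)*576) = 523110 + (25256 + 59136) = 523110 + 84392 = 607502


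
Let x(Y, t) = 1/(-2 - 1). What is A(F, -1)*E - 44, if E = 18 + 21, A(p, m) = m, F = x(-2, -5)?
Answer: -83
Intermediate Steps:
x(Y, t) = -1/3 (x(Y, t) = 1/(-3) = -1/3)
F = -1/3 ≈ -0.33333
E = 39
A(F, -1)*E - 44 = -1*39 - 44 = -39 - 44 = -83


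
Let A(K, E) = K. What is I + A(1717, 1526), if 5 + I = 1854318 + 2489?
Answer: 1858519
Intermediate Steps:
I = 1856802 (I = -5 + (1854318 + 2489) = -5 + 1856807 = 1856802)
I + A(1717, 1526) = 1856802 + 1717 = 1858519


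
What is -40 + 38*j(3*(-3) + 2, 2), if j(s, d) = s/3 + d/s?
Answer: -2930/21 ≈ -139.52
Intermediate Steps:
j(s, d) = s/3 + d/s (j(s, d) = s*(⅓) + d/s = s/3 + d/s)
-40 + 38*j(3*(-3) + 2, 2) = -40 + 38*((3*(-3) + 2)/3 + 2/(3*(-3) + 2)) = -40 + 38*((-9 + 2)/3 + 2/(-9 + 2)) = -40 + 38*((⅓)*(-7) + 2/(-7)) = -40 + 38*(-7/3 + 2*(-⅐)) = -40 + 38*(-7/3 - 2/7) = -40 + 38*(-55/21) = -40 - 2090/21 = -2930/21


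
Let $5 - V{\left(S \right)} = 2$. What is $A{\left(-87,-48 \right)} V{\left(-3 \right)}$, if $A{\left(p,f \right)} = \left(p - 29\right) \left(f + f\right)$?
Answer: $33408$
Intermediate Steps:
$A{\left(p,f \right)} = 2 f \left(-29 + p\right)$ ($A{\left(p,f \right)} = \left(-29 + p\right) 2 f = 2 f \left(-29 + p\right)$)
$V{\left(S \right)} = 3$ ($V{\left(S \right)} = 5 - 2 = 3$)
$A{\left(-87,-48 \right)} V{\left(-3 \right)} = 2 \left(-48\right) \left(-29 - 87\right) 3 = 2 \left(-48\right) \left(-116\right) 3 = 11136 \cdot 3 = 33408$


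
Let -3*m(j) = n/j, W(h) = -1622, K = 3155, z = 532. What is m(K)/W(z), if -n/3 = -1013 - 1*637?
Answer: 165/511741 ≈ 0.00032243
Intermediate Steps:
n = 4950 (n = -3*(-1013 - 1*637) = -3*(-1013 - 637) = -3*(-1650) = 4950)
m(j) = -1650/j
m(K)/W(z) = -1650/3155/(-1622) = -1650*1/3155*(-1/1622) = -330/631*(-1/1622) = 165/511741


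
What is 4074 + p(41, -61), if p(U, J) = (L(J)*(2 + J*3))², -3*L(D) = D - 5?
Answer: 15860398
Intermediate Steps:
L(D) = 5/3 - D/3 (L(D) = -(D - 5)/3 = -(-5 + D)/3 = 5/3 - D/3)
p(U, J) = (2 + 3*J)²*(5/3 - J/3)² (p(U, J) = ((5/3 - J/3)*(2 + J*3))² = ((5/3 - J/3)*(2 + 3*J))² = ((2 + 3*J)*(5/3 - J/3))² = (2 + 3*J)²*(5/3 - J/3)²)
4074 + p(41, -61) = 4074 + (-5 - 61)²*(2 + 3*(-61))²/9 = 4074 + (⅑)*(-66)²*(2 - 183)² = 4074 + (⅑)*4356*(-181)² = 4074 + (⅑)*4356*32761 = 4074 + 15856324 = 15860398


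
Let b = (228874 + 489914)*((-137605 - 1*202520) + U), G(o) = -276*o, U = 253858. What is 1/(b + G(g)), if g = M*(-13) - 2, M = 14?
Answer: -1/62007633612 ≈ -1.6127e-11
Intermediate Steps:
g = -184 (g = 14*(-13) - 2 = -182 - 2 = -184)
b = -62007684396 (b = (228874 + 489914)*((-137605 - 1*202520) + 253858) = 718788*((-137605 - 202520) + 253858) = 718788*(-340125 + 253858) = 718788*(-86267) = -62007684396)
1/(b + G(g)) = 1/(-62007684396 - 276*(-184)) = 1/(-62007684396 + 50784) = 1/(-62007633612) = -1/62007633612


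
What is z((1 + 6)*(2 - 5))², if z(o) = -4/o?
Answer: 16/441 ≈ 0.036281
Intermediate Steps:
z((1 + 6)*(2 - 5))² = (-4*1/((1 + 6)*(2 - 5)))² = (-4/(7*(-3)))² = (-4/(-21))² = (-4*(-1/21))² = (4/21)² = 16/441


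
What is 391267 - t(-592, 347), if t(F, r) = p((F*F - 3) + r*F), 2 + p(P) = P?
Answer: 246232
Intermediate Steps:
p(P) = -2 + P
t(F, r) = -5 + F² + F*r (t(F, r) = -2 + ((F*F - 3) + r*F) = -2 + ((F² - 3) + F*r) = -2 + ((-3 + F²) + F*r) = -2 + (-3 + F² + F*r) = -5 + F² + F*r)
391267 - t(-592, 347) = 391267 - (-5 + (-592)² - 592*347) = 391267 - (-5 + 350464 - 205424) = 391267 - 1*145035 = 391267 - 145035 = 246232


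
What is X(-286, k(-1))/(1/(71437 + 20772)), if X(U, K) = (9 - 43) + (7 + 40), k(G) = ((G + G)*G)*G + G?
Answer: 1198717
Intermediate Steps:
k(G) = G + 2*G³ (k(G) = ((2*G)*G)*G + G = (2*G²)*G + G = 2*G³ + G = G + 2*G³)
X(U, K) = 13 (X(U, K) = -34 + 47 = 13)
X(-286, k(-1))/(1/(71437 + 20772)) = 13/(1/(71437 + 20772)) = 13/(1/92209) = 13*92209 = 1198717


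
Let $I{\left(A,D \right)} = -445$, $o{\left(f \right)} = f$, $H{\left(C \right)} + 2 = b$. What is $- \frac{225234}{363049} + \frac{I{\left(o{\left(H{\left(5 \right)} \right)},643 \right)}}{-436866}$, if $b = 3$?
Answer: $- \frac{2284546973}{3688459638} \approx -0.61938$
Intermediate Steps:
$H{\left(C \right)} = 1$ ($H{\left(C \right)} = -2 + 3 = 1$)
$- \frac{225234}{363049} + \frac{I{\left(o{\left(H{\left(5 \right)} \right)},643 \right)}}{-436866} = - \frac{225234}{363049} - \frac{445}{-436866} = \left(-225234\right) \frac{1}{363049} - - \frac{445}{436866} = - \frac{5238}{8443} + \frac{445}{436866} = - \frac{2284546973}{3688459638}$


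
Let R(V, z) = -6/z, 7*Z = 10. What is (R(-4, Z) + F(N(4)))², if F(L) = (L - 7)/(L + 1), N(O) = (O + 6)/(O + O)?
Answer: 92416/2025 ≈ 45.638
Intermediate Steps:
Z = 10/7 (Z = (⅐)*10 = 10/7 ≈ 1.4286)
N(O) = (6 + O)/(2*O) (N(O) = (6 + O)/((2*O)) = (6 + O)*(1/(2*O)) = (6 + O)/(2*O))
F(L) = (-7 + L)/(1 + L)
(R(-4, Z) + F(N(4)))² = (-6/10/7 + (-7 + (½)*(6 + 4)/4)/(1 + (½)*(6 + 4)/4))² = (-6*7/10 + (-7 + (½)*(¼)*10)/(1 + (½)*(¼)*10))² = (-21/5 + (-7 + 5/4)/(1 + 5/4))² = (-21/5 - 23/4/(9/4))² = (-21/5 + (4/9)*(-23/4))² = (-21/5 - 23/9)² = (-304/45)² = 92416/2025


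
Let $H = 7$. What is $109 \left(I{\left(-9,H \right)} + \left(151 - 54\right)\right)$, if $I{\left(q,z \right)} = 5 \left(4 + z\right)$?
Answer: $16568$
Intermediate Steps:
$I{\left(q,z \right)} = 20 + 5 z$
$109 \left(I{\left(-9,H \right)} + \left(151 - 54\right)\right) = 109 \left(\left(20 + 5 \cdot 7\right) + \left(151 - 54\right)\right) = 109 \left(\left(20 + 35\right) + \left(151 - 54\right)\right) = 109 \left(55 + 97\right) = 109 \cdot 152 = 16568$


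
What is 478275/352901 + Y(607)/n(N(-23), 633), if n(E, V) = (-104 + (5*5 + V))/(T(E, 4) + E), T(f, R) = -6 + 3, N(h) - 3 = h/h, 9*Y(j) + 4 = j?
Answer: 288608717/195507154 ≈ 1.4762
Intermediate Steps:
Y(j) = -4/9 + j/9
N(h) = 4 (N(h) = 3 + h/h = 3 + 1 = 4)
T(f, R) = -3
n(E, V) = (-79 + V)/(-3 + E) (n(E, V) = (-104 + (5*5 + V))/(-3 + E) = (-104 + (25 + V))/(-3 + E) = (-79 + V)/(-3 + E))
478275/352901 + Y(607)/n(N(-23), 633) = 478275/352901 + (-4/9 + (1/9)*607)/(((-79 + 633)/(-3 + 4))) = 478275*(1/352901) + (-4/9 + 607/9)/((554/1)) = 478275/352901 + 67/((1*554)) = 478275/352901 + 67/554 = 288608717/195507154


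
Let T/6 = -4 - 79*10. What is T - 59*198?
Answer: -16446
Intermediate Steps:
T = -4764 (T = 6*(-4 - 79*10) = 6*(-4 - 790) = 6*(-794) = -4764)
T - 59*198 = -4764 - 59*198 = -4764 - 11682 = -16446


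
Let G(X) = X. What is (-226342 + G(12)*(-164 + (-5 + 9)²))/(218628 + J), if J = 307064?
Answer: -114059/262846 ≈ -0.43394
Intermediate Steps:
(-226342 + G(12)*(-164 + (-5 + 9)²))/(218628 + J) = (-226342 + 12*(-164 + (-5 + 9)²))/(218628 + 307064) = (-226342 + 12*(-164 + 4²))/525692 = (-226342 + 12*(-164 + 16))*(1/525692) = (-226342 + 12*(-148))*(1/525692) = (-226342 - 1776)*(1/525692) = -228118*1/525692 = -114059/262846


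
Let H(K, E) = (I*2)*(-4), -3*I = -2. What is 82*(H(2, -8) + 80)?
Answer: 18368/3 ≈ 6122.7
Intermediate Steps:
I = ⅔ (I = -⅓*(-2) = ⅔ ≈ 0.66667)
H(K, E) = -16/3 (H(K, E) = ((⅔)*2)*(-4) = (4/3)*(-4) = -16/3)
82*(H(2, -8) + 80) = 82*(-16/3 + 80) = 82*(224/3) = 18368/3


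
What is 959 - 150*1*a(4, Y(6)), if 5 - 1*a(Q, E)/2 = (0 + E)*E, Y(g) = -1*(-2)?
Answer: 659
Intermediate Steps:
Y(g) = 2
a(Q, E) = 10 - 2*E² (a(Q, E) = 10 - 2*(0 + E)*E = 10 - 2*E*E = 10 - 2*E²)
959 - 150*1*a(4, Y(6)) = 959 - 150*1*(10 - 2*2²) = 959 - 150*1*(10 - 2*4) = 959 - 150*1*(10 - 8) = 959 - 150*1*2 = 959 - 300 = 659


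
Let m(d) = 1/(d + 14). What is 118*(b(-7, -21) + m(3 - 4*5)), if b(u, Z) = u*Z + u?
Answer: 49442/3 ≈ 16481.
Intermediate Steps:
m(d) = 1/(14 + d)
b(u, Z) = u + Z*u (b(u, Z) = Z*u + u = u + Z*u)
118*(b(-7, -21) + m(3 - 4*5)) = 118*(-7*(1 - 21) + 1/(14 + (3 - 4*5))) = 118*(-7*(-20) + 1/(14 + (3 - 20))) = 118*(140 + 1/(14 - 17)) = 118*(140 + 1/(-3)) = 118*(140 - ⅓) = 118*(419/3) = 49442/3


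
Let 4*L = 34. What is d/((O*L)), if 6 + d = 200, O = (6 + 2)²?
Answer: 97/272 ≈ 0.35662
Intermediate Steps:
O = 64 (O = 8² = 64)
L = 17/2 (L = (¼)*34 = 17/2 ≈ 8.5000)
d = 194 (d = -6 + 200 = 194)
d/((O*L)) = 194/((64*(17/2))) = 194/544 = 194*(1/544) = 97/272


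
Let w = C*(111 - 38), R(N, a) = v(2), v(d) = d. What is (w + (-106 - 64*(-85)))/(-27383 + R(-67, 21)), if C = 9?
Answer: -1997/9127 ≈ -0.21880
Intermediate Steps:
R(N, a) = 2
w = 657 (w = 9*(111 - 38) = 9*73 = 657)
(w + (-106 - 64*(-85)))/(-27383 + R(-67, 21)) = (657 + (-106 - 64*(-85)))/(-27383 + 2) = (657 + (-106 + 5440))/(-27381) = (657 + 5334)*(-1/27381) = 5991*(-1/27381) = -1997/9127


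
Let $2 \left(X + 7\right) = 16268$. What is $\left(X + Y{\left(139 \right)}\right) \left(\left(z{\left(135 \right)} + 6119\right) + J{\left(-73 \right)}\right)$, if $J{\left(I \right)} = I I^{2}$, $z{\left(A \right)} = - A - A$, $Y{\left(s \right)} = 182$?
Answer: $-3183742912$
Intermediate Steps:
$X = 8127$ ($X = -7 + \frac{1}{2} \cdot 16268 = -7 + 8134 = 8127$)
$z{\left(A \right)} = - 2 A$
$J{\left(I \right)} = I^{3}$
$\left(X + Y{\left(139 \right)}\right) \left(\left(z{\left(135 \right)} + 6119\right) + J{\left(-73 \right)}\right) = \left(8127 + 182\right) \left(\left(\left(-2\right) 135 + 6119\right) + \left(-73\right)^{3}\right) = 8309 \left(\left(-270 + 6119\right) - 389017\right) = 8309 \left(5849 - 389017\right) = 8309 \left(-383168\right) = -3183742912$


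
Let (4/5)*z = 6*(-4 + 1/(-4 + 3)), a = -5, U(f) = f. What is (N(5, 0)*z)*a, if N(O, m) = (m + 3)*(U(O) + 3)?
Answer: 4500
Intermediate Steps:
N(O, m) = (3 + O)*(3 + m) (N(O, m) = (m + 3)*(O + 3) = (3 + m)*(3 + O) = (3 + O)*(3 + m))
z = -75/2 (z = 5*(6*(-4 + 1/(-4 + 3)))/4 = 5*(6*(-4 + 1/(-1)))/4 = 5*(6*(-4 - 1))/4 = 5*(6*(-5))/4 = (5/4)*(-30) = -75/2 ≈ -37.500)
(N(5, 0)*z)*a = ((9 + 3*5 + 3*0 + 5*0)*(-75/2))*(-5) = ((9 + 15 + 0 + 0)*(-75/2))*(-5) = (24*(-75/2))*(-5) = -900*(-5) = 4500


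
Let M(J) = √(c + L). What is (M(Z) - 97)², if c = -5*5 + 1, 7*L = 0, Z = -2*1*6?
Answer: 9385 - 388*I*√6 ≈ 9385.0 - 950.4*I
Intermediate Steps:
Z = -12 (Z = -2*6 = -12)
L = 0 (L = (⅐)*0 = 0)
c = -24 (c = -25 + 1 = -24)
M(J) = 2*I*√6 (M(J) = √(-24 + 0) = √(-24) = 2*I*√6)
(M(Z) - 97)² = (2*I*√6 - 97)² = (-97 + 2*I*√6)²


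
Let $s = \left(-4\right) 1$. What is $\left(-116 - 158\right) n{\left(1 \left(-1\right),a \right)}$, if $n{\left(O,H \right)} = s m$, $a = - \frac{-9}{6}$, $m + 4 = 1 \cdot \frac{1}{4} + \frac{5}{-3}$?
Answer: $- \frac{17810}{3} \approx -5936.7$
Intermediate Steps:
$m = - \frac{65}{12}$ ($m = -4 + \left(1 \cdot \frac{1}{4} + \frac{5}{-3}\right) = -4 + \left(1 \cdot \frac{1}{4} + 5 \left(- \frac{1}{3}\right)\right) = -4 + \left(\frac{1}{4} - \frac{5}{3}\right) = -4 - \frac{17}{12} = - \frac{65}{12} \approx -5.4167$)
$s = -4$
$a = \frac{3}{2}$ ($a = - \frac{-9}{6} = \left(-1\right) \left(- \frac{3}{2}\right) = \frac{3}{2} \approx 1.5$)
$n{\left(O,H \right)} = \frac{65}{3}$ ($n{\left(O,H \right)} = \left(-4\right) \left(- \frac{65}{12}\right) = \frac{65}{3}$)
$\left(-116 - 158\right) n{\left(1 \left(-1\right),a \right)} = \left(-116 - 158\right) \frac{65}{3} = \left(-274\right) \frac{65}{3} = - \frac{17810}{3}$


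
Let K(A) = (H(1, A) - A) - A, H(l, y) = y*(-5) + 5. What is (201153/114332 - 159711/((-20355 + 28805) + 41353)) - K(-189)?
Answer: -2523325258227/1898025532 ≈ -1329.4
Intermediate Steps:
H(l, y) = 5 - 5*y (H(l, y) = -5*y + 5 = 5 - 5*y)
K(A) = 5 - 7*A (K(A) = ((5 - 5*A) - A) - A = (5 - 6*A) - A = 5 - 7*A)
(201153/114332 - 159711/((-20355 + 28805) + 41353)) - K(-189) = (201153/114332 - 159711/((-20355 + 28805) + 41353)) - (5 - 7*(-189)) = (201153*(1/114332) - 159711/(8450 + 41353)) - (5 + 1323) = (201153/114332 - 159711/49803) - 1*1328 = (201153/114332 - 159711*1/49803) - 1328 = (201153/114332 - 53237/16601) - 1328 = -2747351731/1898025532 - 1328 = -2523325258227/1898025532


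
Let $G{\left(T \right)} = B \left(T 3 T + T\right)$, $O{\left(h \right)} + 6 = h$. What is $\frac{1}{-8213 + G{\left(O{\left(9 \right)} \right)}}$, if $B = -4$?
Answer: $- \frac{1}{8333} \approx -0.00012$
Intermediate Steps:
$O{\left(h \right)} = -6 + h$
$G{\left(T \right)} = - 12 T^{2} - 4 T$ ($G{\left(T \right)} = - 4 \left(T 3 T + T\right) = - 4 \left(3 T T + T\right) = - 4 \left(3 T^{2} + T\right) = - 4 \left(T + 3 T^{2}\right) = - 12 T^{2} - 4 T$)
$\frac{1}{-8213 + G{\left(O{\left(9 \right)} \right)}} = \frac{1}{-8213 - 4 \left(-6 + 9\right) \left(1 + 3 \left(-6 + 9\right)\right)} = \frac{1}{-8213 - 12 \left(1 + 3 \cdot 3\right)} = \frac{1}{-8213 - 12 \left(1 + 9\right)} = \frac{1}{-8213 - 12 \cdot 10} = \frac{1}{-8213 - 120} = \frac{1}{-8333} = - \frac{1}{8333}$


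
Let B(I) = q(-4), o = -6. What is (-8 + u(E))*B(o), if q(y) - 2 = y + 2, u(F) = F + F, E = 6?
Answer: 0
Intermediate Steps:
u(F) = 2*F
q(y) = 4 + y (q(y) = 2 + (y + 2) = 2 + (2 + y) = 4 + y)
B(I) = 0 (B(I) = 4 - 4 = 0)
(-8 + u(E))*B(o) = (-8 + 2*6)*0 = (-8 + 12)*0 = 4*0 = 0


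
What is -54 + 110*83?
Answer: 9076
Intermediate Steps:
-54 + 110*83 = -54 + 9130 = 9076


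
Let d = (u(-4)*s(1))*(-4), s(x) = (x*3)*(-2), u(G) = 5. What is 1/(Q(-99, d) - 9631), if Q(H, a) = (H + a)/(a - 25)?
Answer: -95/914924 ≈ -0.00010383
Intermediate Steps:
s(x) = -6*x (s(x) = (3*x)*(-2) = -6*x)
d = 120 (d = (5*(-6*1))*(-4) = (5*(-6))*(-4) = -30*(-4) = 120)
Q(H, a) = (H + a)/(-25 + a)
1/(Q(-99, d) - 9631) = 1/((-99 + 120)/(-25 + 120) - 9631) = 1/(21/95 - 9631) = 1/(-914924/95) = -95/914924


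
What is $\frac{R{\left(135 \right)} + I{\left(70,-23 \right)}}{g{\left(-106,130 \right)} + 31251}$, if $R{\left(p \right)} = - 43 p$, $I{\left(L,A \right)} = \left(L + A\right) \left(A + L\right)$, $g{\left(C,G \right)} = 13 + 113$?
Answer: $- \frac{3596}{31377} \approx -0.11461$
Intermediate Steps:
$g{\left(C,G \right)} = 126$
$I{\left(L,A \right)} = \left(A + L\right)^{2}$ ($I{\left(L,A \right)} = \left(A + L\right) \left(A + L\right) = \left(A + L\right)^{2}$)
$\frac{R{\left(135 \right)} + I{\left(70,-23 \right)}}{g{\left(-106,130 \right)} + 31251} = \frac{\left(-43\right) 135 + \left(-23 + 70\right)^{2}}{126 + 31251} = \frac{-5805 + 47^{2}}{31377} = \left(-5805 + 2209\right) \frac{1}{31377} = \left(-3596\right) \frac{1}{31377} = - \frac{3596}{31377}$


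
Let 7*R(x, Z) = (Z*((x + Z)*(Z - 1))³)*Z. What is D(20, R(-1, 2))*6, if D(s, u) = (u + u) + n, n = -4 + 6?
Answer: 132/7 ≈ 18.857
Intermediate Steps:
n = 2
R(x, Z) = Z²*(-1 + Z)³*(Z + x)³/7 (R(x, Z) = ((Z*((x + Z)*(Z - 1))³)*Z)/7 = ((Z*((Z + x)*(-1 + Z))³)*Z)/7 = ((Z*((-1 + Z)*(Z + x))³)*Z)/7 = ((Z*((-1 + Z)³*(Z + x)³))*Z)/7 = ((Z*(-1 + Z)³*(Z + x)³)*Z)/7 = (Z²*(-1 + Z)³*(Z + x)³)/7 = Z²*(-1 + Z)³*(Z + x)³/7)
D(s, u) = 2 + 2*u (D(s, u) = (u + u) + 2 = 2*u + 2 = 2 + 2*u)
D(20, R(-1, 2))*6 = (2 + 2*((⅐)*2²*(-1 + 2)³*(2 - 1)³))*6 = (2 + 2*((⅐)*4*1³*1³))*6 = (2 + 2*((⅐)*4*1*1))*6 = (2 + 2*(4/7))*6 = (2 + 8/7)*6 = (22/7)*6 = 132/7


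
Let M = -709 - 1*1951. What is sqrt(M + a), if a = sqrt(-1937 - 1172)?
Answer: sqrt(-2660 + I*sqrt(3109)) ≈ 0.5405 + 51.578*I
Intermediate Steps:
a = I*sqrt(3109) (a = sqrt(-3109) = I*sqrt(3109) ≈ 55.758*I)
M = -2660 (M = -709 - 1951 = -2660)
sqrt(M + a) = sqrt(-2660 + I*sqrt(3109))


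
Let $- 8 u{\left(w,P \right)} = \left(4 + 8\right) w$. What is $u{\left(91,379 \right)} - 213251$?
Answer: $- \frac{426775}{2} \approx -2.1339 \cdot 10^{5}$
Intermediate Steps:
$u{\left(w,P \right)} = - \frac{3 w}{2}$ ($u{\left(w,P \right)} = - \frac{\left(4 + 8\right) w}{8} = - \frac{12 w}{8} = - \frac{3 w}{2}$)
$u{\left(91,379 \right)} - 213251 = \left(- \frac{3}{2}\right) 91 - 213251 = - \frac{273}{2} - 213251 = - \frac{426775}{2}$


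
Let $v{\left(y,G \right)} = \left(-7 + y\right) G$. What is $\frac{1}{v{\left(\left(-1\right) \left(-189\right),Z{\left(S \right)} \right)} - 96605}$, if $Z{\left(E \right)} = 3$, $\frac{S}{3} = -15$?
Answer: $- \frac{1}{96059} \approx -1.041 \cdot 10^{-5}$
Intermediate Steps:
$S = -45$ ($S = 3 \left(-15\right) = -45$)
$v{\left(y,G \right)} = G \left(-7 + y\right)$
$\frac{1}{v{\left(\left(-1\right) \left(-189\right),Z{\left(S \right)} \right)} - 96605} = \frac{1}{3 \left(-7 - -189\right) - 96605} = \frac{1}{3 \left(-7 + 189\right) - 96605} = \frac{1}{3 \cdot 182 - 96605} = \frac{1}{546 - 96605} = \frac{1}{-96059} = - \frac{1}{96059}$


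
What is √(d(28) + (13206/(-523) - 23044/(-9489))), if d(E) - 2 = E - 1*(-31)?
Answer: √940280979370215/4962747 ≈ 6.1788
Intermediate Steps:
d(E) = 33 + E (d(E) = 2 + (E - 1*(-31)) = 2 + (E + 31) = 2 + (31 + E) = 33 + E)
√(d(28) + (13206/(-523) - 23044/(-9489))) = √((33 + 28) + (13206/(-523) - 23044/(-9489))) = √(61 + (13206*(-1/523) - 23044*(-1/9489))) = √(61 + (-13206/523 + 23044/9489)) = √(61 - 113259722/4962747) = √(189467845/4962747) = √940280979370215/4962747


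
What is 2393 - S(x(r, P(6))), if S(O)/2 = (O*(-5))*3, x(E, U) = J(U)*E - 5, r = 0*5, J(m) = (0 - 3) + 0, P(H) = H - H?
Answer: 2243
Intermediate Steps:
P(H) = 0
J(m) = -3 (J(m) = -3 + 0 = -3)
r = 0
x(E, U) = -5 - 3*E (x(E, U) = -3*E - 5 = -5 - 3*E)
S(O) = -30*O (S(O) = 2*((O*(-5))*3) = 2*(-5*O*3) = 2*(-15*O) = -30*O)
2393 - S(x(r, P(6))) = 2393 - (-30)*(-5 - 3*0) = 2393 - (-30)*(-5 + 0) = 2393 - (-30)*(-5) = 2393 - 1*150 = 2393 - 150 = 2243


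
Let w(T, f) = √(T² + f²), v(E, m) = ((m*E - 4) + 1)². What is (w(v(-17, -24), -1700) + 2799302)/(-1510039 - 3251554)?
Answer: -2799302/4761593 - 25*√43051345/4761593 ≈ -0.62234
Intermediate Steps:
v(E, m) = (-3 + E*m)² (v(E, m) = ((E*m - 4) + 1)² = ((-4 + E*m) + 1)² = (-3 + E*m)²)
(w(v(-17, -24), -1700) + 2799302)/(-1510039 - 3251554) = (√(((-3 - 17*(-24))²)² + (-1700)²) + 2799302)/(-1510039 - 3251554) = (√(((-3 + 408)²)² + 2890000) + 2799302)/(-4761593) = (√((405²)² + 2890000) + 2799302)*(-1/4761593) = (√(164025² + 2890000) + 2799302)*(-1/4761593) = (√(26904200625 + 2890000) + 2799302)*(-1/4761593) = (√26907090625 + 2799302)*(-1/4761593) = (25*√43051345 + 2799302)*(-1/4761593) = (2799302 + 25*√43051345)*(-1/4761593) = -2799302/4761593 - 25*√43051345/4761593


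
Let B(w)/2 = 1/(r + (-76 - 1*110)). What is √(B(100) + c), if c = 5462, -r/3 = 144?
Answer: √521516913/309 ≈ 73.905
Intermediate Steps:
r = -432 (r = -3*144 = -432)
B(w) = -1/309 (B(w) = 2/(-432 + (-76 - 1*110)) = 2/(-432 + (-76 - 110)) = 2/(-432 - 186) = 2/(-618) = 2*(-1/618) = -1/309)
√(B(100) + c) = √(-1/309 + 5462) = √(1687757/309) = √521516913/309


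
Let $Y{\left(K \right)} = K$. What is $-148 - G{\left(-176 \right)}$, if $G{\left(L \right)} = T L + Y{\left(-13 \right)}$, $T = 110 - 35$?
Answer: $13065$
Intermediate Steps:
$T = 75$ ($T = 110 - 35 = 75$)
$G{\left(L \right)} = -13 + 75 L$ ($G{\left(L \right)} = 75 L - 13 = -13 + 75 L$)
$-148 - G{\left(-176 \right)} = -148 - \left(-13 + 75 \left(-176\right)\right) = -148 - \left(-13 - 13200\right) = -148 - -13213 = -148 + 13213 = 13065$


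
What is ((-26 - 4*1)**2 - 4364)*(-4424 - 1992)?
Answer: 22225024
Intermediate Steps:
((-26 - 4*1)**2 - 4364)*(-4424 - 1992) = ((-26 - 4)**2 - 4364)*(-6416) = ((-30)**2 - 4364)*(-6416) = (900 - 4364)*(-6416) = -3464*(-6416) = 22225024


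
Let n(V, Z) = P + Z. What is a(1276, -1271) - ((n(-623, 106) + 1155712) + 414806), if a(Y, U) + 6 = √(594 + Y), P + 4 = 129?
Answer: -1570755 + √1870 ≈ -1.5707e+6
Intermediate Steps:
P = 125 (P = -4 + 129 = 125)
a(Y, U) = -6 + √(594 + Y)
n(V, Z) = 125 + Z
a(1276, -1271) - ((n(-623, 106) + 1155712) + 414806) = (-6 + √(594 + 1276)) - (((125 + 106) + 1155712) + 414806) = (-6 + √1870) - ((231 + 1155712) + 414806) = (-6 + √1870) - (1155943 + 414806) = (-6 + √1870) - 1*1570749 = (-6 + √1870) - 1570749 = -1570755 + √1870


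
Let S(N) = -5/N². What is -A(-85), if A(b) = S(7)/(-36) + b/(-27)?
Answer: -16675/5292 ≈ -3.1510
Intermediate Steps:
S(N) = -5/N²
A(b) = 5/1764 - b/27 (A(b) = -5/7²/(-36) + b/(-27) = -5*1/49*(-1/36) + b*(-1/27) = -5/49*(-1/36) - b/27 = 5/1764 - b/27)
-A(-85) = -(5/1764 - 1/27*(-85)) = -(5/1764 + 85/27) = -1*16675/5292 = -16675/5292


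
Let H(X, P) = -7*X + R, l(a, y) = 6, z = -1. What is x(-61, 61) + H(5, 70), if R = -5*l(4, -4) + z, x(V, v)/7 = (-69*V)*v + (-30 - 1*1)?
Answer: 1796960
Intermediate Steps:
x(V, v) = -217 - 483*V*v (x(V, v) = 7*((-69*V)*v + (-30 - 1*1)) = 7*(-69*V*v + (-30 - 1)) = 7*(-69*V*v - 31) = 7*(-31 - 69*V*v) = -217 - 483*V*v)
R = -31 (R = -5*6 - 1 = -30 - 1 = -31)
H(X, P) = -31 - 7*X (H(X, P) = -7*X - 31 = -31 - 7*X)
x(-61, 61) + H(5, 70) = (-217 - 483*(-61)*61) + (-31 - 7*5) = (-217 + 1797243) + (-31 - 35) = 1797026 - 66 = 1796960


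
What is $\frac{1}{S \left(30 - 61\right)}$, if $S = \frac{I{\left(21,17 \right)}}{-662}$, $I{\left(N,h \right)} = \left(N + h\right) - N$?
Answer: $\frac{662}{527} \approx 1.2562$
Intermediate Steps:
$I{\left(N,h \right)} = h$
$S = - \frac{17}{662}$ ($S = \frac{17}{-662} = 17 \left(- \frac{1}{662}\right) = - \frac{17}{662} \approx -0.02568$)
$\frac{1}{S \left(30 - 61\right)} = \frac{1}{\left(- \frac{17}{662}\right) \left(30 - 61\right)} = \frac{1}{\left(- \frac{17}{662}\right) \left(-31\right)} = \frac{1}{\frac{527}{662}} = \frac{662}{527}$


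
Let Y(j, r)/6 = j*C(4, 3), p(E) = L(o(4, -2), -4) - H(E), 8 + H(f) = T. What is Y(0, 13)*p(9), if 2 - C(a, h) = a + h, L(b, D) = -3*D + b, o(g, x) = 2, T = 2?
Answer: 0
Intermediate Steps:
L(b, D) = b - 3*D
H(f) = -6 (H(f) = -8 + 2 = -6)
p(E) = 20 (p(E) = (2 - 3*(-4)) - 1*(-6) = (2 + 12) + 6 = 14 + 6 = 20)
C(a, h) = 2 - a - h (C(a, h) = 2 - (a + h) = 2 + (-a - h) = 2 - a - h)
Y(j, r) = -30*j (Y(j, r) = 6*(j*(2 - 1*4 - 1*3)) = 6*(j*(2 - 4 - 3)) = 6*(j*(-5)) = 6*(-5*j) = -30*j)
Y(0, 13)*p(9) = -30*0*20 = 0*20 = 0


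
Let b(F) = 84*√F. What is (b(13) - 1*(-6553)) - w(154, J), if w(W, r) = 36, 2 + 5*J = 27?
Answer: 6517 + 84*√13 ≈ 6819.9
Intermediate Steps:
J = 5 (J = -⅖ + (⅕)*27 = -⅖ + 27/5 = 5)
(b(13) - 1*(-6553)) - w(154, J) = (84*√13 - 1*(-6553)) - 1*36 = (84*√13 + 6553) - 36 = (6553 + 84*√13) - 36 = 6517 + 84*√13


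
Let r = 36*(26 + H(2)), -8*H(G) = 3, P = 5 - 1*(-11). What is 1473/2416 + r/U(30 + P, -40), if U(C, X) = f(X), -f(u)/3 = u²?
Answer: 40347/96640 ≈ 0.41750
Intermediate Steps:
P = 16 (P = 5 + 11 = 16)
H(G) = -3/8 (H(G) = -⅛*3 = -3/8)
r = 1845/2 (r = 36*(26 - 3/8) = 36*(205/8) = 1845/2 ≈ 922.50)
f(u) = -3*u²
U(C, X) = -3*X²
1473/2416 + r/U(30 + P, -40) = 1473/2416 + 1845/(2*((-3*(-40)²))) = 1473*(1/2416) + 1845/(2*((-3*1600))) = 1473/2416 + (1845/2)/(-4800) = 1473/2416 + (1845/2)*(-1/4800) = 1473/2416 - 123/640 = 40347/96640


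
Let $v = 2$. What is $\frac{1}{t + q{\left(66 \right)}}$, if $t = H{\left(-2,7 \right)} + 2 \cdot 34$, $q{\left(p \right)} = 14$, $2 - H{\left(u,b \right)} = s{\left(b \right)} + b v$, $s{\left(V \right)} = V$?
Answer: $\frac{1}{63} \approx 0.015873$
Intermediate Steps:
$H{\left(u,b \right)} = 2 - 3 b$ ($H{\left(u,b \right)} = 2 - \left(b + b 2\right) = 2 - \left(b + 2 b\right) = 2 - 3 b$)
$t = 49$ ($t = \left(2 - 21\right) + 2 \cdot 34 = \left(2 - 21\right) + 68 = -19 + 68 = 49$)
$\frac{1}{t + q{\left(66 \right)}} = \frac{1}{49 + 14} = \frac{1}{63}$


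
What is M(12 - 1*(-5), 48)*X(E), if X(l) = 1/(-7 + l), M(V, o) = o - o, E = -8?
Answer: 0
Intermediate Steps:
M(V, o) = 0
M(12 - 1*(-5), 48)*X(E) = 0/(-7 - 8) = 0/(-15) = 0*(-1/15) = 0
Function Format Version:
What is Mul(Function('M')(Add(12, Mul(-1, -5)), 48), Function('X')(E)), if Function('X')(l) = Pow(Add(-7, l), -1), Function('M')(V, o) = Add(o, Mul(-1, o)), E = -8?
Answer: 0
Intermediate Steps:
Function('M')(V, o) = 0
Mul(Function('M')(Add(12, Mul(-1, -5)), 48), Function('X')(E)) = Mul(0, Pow(Add(-7, -8), -1)) = Mul(0, Pow(-15, -1)) = Mul(0, Rational(-1, 15)) = 0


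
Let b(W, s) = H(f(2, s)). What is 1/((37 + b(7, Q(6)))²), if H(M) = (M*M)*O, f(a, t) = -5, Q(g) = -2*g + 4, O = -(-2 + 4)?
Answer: 1/169 ≈ 0.0059172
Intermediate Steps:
O = -2 (O = -1*2 = -2)
Q(g) = 4 - 2*g
H(M) = -2*M² (H(M) = (M*M)*(-2) = M²*(-2) = -2*M²)
b(W, s) = -50 (b(W, s) = -2*(-5)² = -2*25 = -50)
1/((37 + b(7, Q(6)))²) = 1/((37 - 50)²) = 1/((-13)²) = 1/169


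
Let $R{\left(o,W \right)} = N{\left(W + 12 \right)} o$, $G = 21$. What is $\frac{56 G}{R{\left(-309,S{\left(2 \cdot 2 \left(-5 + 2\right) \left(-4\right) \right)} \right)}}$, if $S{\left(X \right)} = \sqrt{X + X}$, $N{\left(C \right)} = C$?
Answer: $- \frac{98}{103} + \frac{98 \sqrt{6}}{309} \approx -0.1746$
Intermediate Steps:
$S{\left(X \right)} = \sqrt{2} \sqrt{X}$ ($S{\left(X \right)} = \sqrt{2 X} = \sqrt{2} \sqrt{X}$)
$R{\left(o,W \right)} = o \left(12 + W\right)$ ($R{\left(o,W \right)} = \left(W + 12\right) o = \left(12 + W\right) o = o \left(12 + W\right)$)
$\frac{56 G}{R{\left(-309,S{\left(2 \cdot 2 \left(-5 + 2\right) \left(-4\right) \right)} \right)}} = \frac{56 \cdot 21}{\left(-309\right) \left(12 + \sqrt{2} \sqrt{2 \cdot 2 \left(-5 + 2\right) \left(-4\right)}\right)} = \frac{1176}{\left(-309\right) \left(12 + \sqrt{2} \sqrt{4 \left(\left(-3\right) \left(-4\right)\right)}\right)} = \frac{1176}{\left(-309\right) \left(12 + \sqrt{2} \sqrt{4 \cdot 12}\right)} = \frac{1176}{\left(-309\right) \left(12 + \sqrt{2} \sqrt{48}\right)} = \frac{1176}{\left(-309\right) \left(12 + \sqrt{2} \cdot 4 \sqrt{3}\right)} = \frac{1176}{\left(-309\right) \left(12 + 4 \sqrt{6}\right)} = \frac{1176}{-3708 - 1236 \sqrt{6}}$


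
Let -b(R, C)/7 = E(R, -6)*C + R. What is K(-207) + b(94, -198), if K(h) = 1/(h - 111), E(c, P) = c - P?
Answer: 43865555/318 ≈ 1.3794e+5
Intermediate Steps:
K(h) = 1/(-111 + h)
b(R, C) = -7*R - 7*C*(6 + R) (b(R, C) = -7*((R - 1*(-6))*C + R) = -7*((R + 6)*C + R) = -7*((6 + R)*C + R) = -7*(C*(6 + R) + R) = -7*(R + C*(6 + R)) = -7*R - 7*C*(6 + R))
K(-207) + b(94, -198) = 1/(-111 - 207) + (-7*94 - 7*(-198)*(6 + 94)) = 1/(-318) + (-658 - 7*(-198)*100) = -1/318 + (-658 + 138600) = -1/318 + 137942 = 43865555/318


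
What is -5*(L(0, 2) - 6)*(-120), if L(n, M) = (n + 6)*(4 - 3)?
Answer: 0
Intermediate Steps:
L(n, M) = 6 + n (L(n, M) = (6 + n)*1 = 6 + n)
-5*(L(0, 2) - 6)*(-120) = -5*((6 + 0) - 6)*(-120) = -5*(6 - 6)*(-120) = -5*0*(-120) = 0*(-120) = 0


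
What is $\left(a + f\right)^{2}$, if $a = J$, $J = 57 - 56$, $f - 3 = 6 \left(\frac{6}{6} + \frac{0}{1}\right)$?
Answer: $100$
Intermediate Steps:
$f = 9$ ($f = 3 + 6 \left(\frac{6}{6} + \frac{0}{1}\right) = 3 + 6 \left(6 \cdot \frac{1}{6} + 0 \cdot 1\right) = 3 + 6 \left(1 + 0\right) = 3 + 6 \cdot 1 = 3 + 6 = 9$)
$J = 1$ ($J = 57 - 56 = 1$)
$a = 1$
$\left(a + f\right)^{2} = \left(1 + 9\right)^{2} = 10^{2} = 100$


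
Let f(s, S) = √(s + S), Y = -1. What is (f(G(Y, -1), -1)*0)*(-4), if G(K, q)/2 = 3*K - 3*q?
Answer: 0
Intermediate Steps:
G(K, q) = -6*q + 6*K (G(K, q) = 2*(3*K - 3*q) = 2*(-3*q + 3*K) = -6*q + 6*K)
f(s, S) = √(S + s)
(f(G(Y, -1), -1)*0)*(-4) = (√(-1 + (-6*(-1) + 6*(-1)))*0)*(-4) = (√(-1 + (6 - 6))*0)*(-4) = (√(-1 + 0)*0)*(-4) = (√(-1)*0)*(-4) = (I*0)*(-4) = 0*(-4) = 0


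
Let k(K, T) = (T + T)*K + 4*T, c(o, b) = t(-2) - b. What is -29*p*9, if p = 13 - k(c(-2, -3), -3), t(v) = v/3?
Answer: -10179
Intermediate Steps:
t(v) = v/3 (t(v) = v*(⅓) = v/3)
c(o, b) = -⅔ - b (c(o, b) = (⅓)*(-2) - b = -⅔ - b)
k(K, T) = 4*T + 2*K*T (k(K, T) = (2*T)*K + 4*T = 2*K*T + 4*T = 4*T + 2*K*T)
p = 39 (p = 13 - 2*(-3)*(2 + (-⅔ - 1*(-3))) = 13 - 2*(-3)*(2 + (-⅔ + 3)) = 13 - 2*(-3)*(2 + 7/3) = 13 - 2*(-3)*13/3 = 13 - 1*(-26) = 13 + 26 = 39)
-29*p*9 = -29*39*9 = -1131*9 = -10179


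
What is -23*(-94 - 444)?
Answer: 12374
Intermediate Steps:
-23*(-94 - 444) = -23*(-538) = 12374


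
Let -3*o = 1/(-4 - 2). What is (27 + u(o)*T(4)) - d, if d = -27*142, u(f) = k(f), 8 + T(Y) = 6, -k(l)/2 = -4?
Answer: 3845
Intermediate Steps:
k(l) = 8 (k(l) = -2*(-4) = 8)
T(Y) = -2 (T(Y) = -8 + 6 = -2)
o = 1/18 (o = -1/(3*(-4 - 2)) = -1/3/(-6) = -1/3*(-1/6) = 1/18 ≈ 0.055556)
u(f) = 8
d = -3834
(27 + u(o)*T(4)) - d = (27 + 8*(-2)) - 1*(-3834) = (27 - 16) + 3834 = 11 + 3834 = 3845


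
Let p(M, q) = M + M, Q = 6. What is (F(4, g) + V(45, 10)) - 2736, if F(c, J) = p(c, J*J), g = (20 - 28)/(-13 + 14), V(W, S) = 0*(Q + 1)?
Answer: -2728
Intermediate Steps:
V(W, S) = 0 (V(W, S) = 0*(6 + 1) = 0*7 = 0)
g = -8 (g = -8/1 = -8*1 = -8)
p(M, q) = 2*M
F(c, J) = 2*c
(F(4, g) + V(45, 10)) - 2736 = (2*4 + 0) - 2736 = (8 + 0) - 2736 = 8 - 2736 = -2728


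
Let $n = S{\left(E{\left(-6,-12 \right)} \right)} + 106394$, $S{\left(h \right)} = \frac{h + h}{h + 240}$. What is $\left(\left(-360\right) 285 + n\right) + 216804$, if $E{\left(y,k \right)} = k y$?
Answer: $\frac{2867780}{13} \approx 2.206 \cdot 10^{5}$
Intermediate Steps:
$S{\left(h \right)} = \frac{2 h}{240 + h}$
$n = \frac{1383128}{13}$ ($n = \frac{2 \left(\left(-12\right) \left(-6\right)\right)}{240 - -72} + 106394 = 2 \cdot 72 \frac{1}{240 + 72} + 106394 = 2 \cdot 72 \cdot \frac{1}{312} + 106394 = \frac{6}{13} + 106394 = \frac{1383128}{13} \approx 1.0639 \cdot 10^{5}$)
$\left(\left(-360\right) 285 + n\right) + 216804 = \left(\left(-360\right) 285 + \frac{1383128}{13}\right) + 216804 = \left(-102600 + \frac{1383128}{13}\right) + 216804 = \frac{49328}{13} + 216804 = \frac{2867780}{13}$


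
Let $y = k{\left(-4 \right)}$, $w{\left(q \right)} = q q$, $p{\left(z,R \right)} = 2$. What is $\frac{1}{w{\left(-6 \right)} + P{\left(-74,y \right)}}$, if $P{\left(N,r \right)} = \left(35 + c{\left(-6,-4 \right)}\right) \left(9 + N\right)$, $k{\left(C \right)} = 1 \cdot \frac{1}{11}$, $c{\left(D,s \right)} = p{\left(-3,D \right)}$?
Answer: $- \frac{1}{2369} \approx -0.00042212$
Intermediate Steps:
$c{\left(D,s \right)} = 2$
$w{\left(q \right)} = q^{2}$
$k{\left(C \right)} = \frac{1}{11}$ ($k{\left(C \right)} = 1 \cdot \frac{1}{11} = \frac{1}{11}$)
$y = \frac{1}{11} \approx 0.090909$
$P{\left(N,r \right)} = 333 + 37 N$ ($P{\left(N,r \right)} = \left(35 + 2\right) \left(9 + N\right) = 37 \left(9 + N\right) = 333 + 37 N$)
$\frac{1}{w{\left(-6 \right)} + P{\left(-74,y \right)}} = \frac{1}{\left(-6\right)^{2} + \left(333 + 37 \left(-74\right)\right)} = \frac{1}{36 + \left(333 - 2738\right)} = \frac{1}{36 - 2405} = \frac{1}{-2369} = - \frac{1}{2369}$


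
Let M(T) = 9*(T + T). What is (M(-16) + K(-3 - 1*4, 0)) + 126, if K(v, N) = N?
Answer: -162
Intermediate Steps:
M(T) = 18*T (M(T) = 9*(2*T) = 18*T)
(M(-16) + K(-3 - 1*4, 0)) + 126 = (18*(-16) + 0) + 126 = (-288 + 0) + 126 = -288 + 126 = -162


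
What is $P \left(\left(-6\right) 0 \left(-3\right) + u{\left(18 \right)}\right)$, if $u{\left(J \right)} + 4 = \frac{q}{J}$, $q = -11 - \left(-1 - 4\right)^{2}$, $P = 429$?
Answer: $-2574$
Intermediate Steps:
$q = -36$ ($q = -11 - \left(-5\right)^{2} = -11 - 25 = -36$)
$u{\left(J \right)} = -4 - \frac{36}{J}$
$P \left(\left(-6\right) 0 \left(-3\right) + u{\left(18 \right)}\right) = 429 \left(\left(-6\right) 0 \left(-3\right) - \left(4 + \frac{36}{18}\right)\right) = 429 \left(0 \left(-3\right) - 6\right) = 429 \left(0 - 6\right) = 429 \left(-6\right) = -2574$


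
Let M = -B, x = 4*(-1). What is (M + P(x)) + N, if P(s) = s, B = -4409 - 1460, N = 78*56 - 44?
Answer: 10189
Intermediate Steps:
x = -4
N = 4324 (N = 4368 - 44 = 4324)
B = -5869
M = 5869 (M = -1*(-5869) = 5869)
(M + P(x)) + N = (5869 - 4) + 4324 = 5865 + 4324 = 10189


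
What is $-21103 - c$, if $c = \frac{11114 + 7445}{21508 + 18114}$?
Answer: $- \frac{836161625}{39622} \approx -21103.0$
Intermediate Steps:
$c = \frac{18559}{39622} \approx 0.4684$
$-21103 - c = -21103 - \frac{18559}{39622} = - \frac{836161625}{39622}$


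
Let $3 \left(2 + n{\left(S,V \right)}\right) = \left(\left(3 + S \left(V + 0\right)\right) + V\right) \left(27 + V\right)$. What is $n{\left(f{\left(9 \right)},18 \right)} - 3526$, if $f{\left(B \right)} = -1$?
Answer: $-3483$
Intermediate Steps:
$n{\left(S,V \right)} = -2 + \frac{\left(27 + V\right) \left(3 + V + S V\right)}{3}$ ($n{\left(S,V \right)} = -2 + \frac{\left(\left(3 + S \left(V + 0\right)\right) + V\right) \left(27 + V\right)}{3} = -2 + \frac{\left(\left(3 + S V\right) + V\right) \left(27 + V\right)}{3} = -2 + \frac{\left(3 + V + S V\right) \left(27 + V\right)}{3} = -2 + \frac{\left(27 + V\right) \left(3 + V + S V\right)}{3}$)
$n{\left(f{\left(9 \right)},18 \right)} - 3526 = \left(25 + 10 \cdot 18 + \frac{18^{2}}{3} + 9 \left(-1\right) 18 + \frac{1}{3} \left(-1\right) 18^{2}\right) - 3526 = \left(25 + 180 + \frac{1}{3} \cdot 324 - 162 + \frac{1}{3} \left(-1\right) 324\right) - 3526 = \left(25 + 180 + 108 - 162 - 108\right) - 3526 = 43 - 3526 = -3483$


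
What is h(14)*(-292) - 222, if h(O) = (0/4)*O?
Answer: -222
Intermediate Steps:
h(O) = 0 (h(O) = (0*(¼))*O = 0*O = 0)
h(14)*(-292) - 222 = 0*(-292) - 222 = 0 - 222 = -222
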